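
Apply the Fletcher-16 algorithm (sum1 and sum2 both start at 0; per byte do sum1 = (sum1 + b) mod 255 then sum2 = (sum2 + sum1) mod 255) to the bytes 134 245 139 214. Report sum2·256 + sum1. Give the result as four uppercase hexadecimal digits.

Running sums (mod 255):
  after byte 0 (134): sum1=134, sum2=134
  after byte 1 (245): sum1=124, sum2=3
  after byte 2 (139): sum1=8, sum2=11
  after byte 3 (214): sum1=222, sum2=233
Checksum = sum2·256 + sum1 = 233·256 + 222 = 59870 = 0xE9DE.

E9DE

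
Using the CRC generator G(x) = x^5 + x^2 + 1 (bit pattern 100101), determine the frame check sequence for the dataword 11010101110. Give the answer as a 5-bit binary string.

01110

Append 5 zeros: 1101010111000000. Divide by 100101 (XOR where the leading bit is 1):
  pos 0: 110101 XOR 100101 = 010000
  pos 1: 100000 XOR 100101 = 000101
  pos 4: 101111 XOR 100101 = 001010
  pos 6: 101000 XOR 100101 = 001101
  pos 8: 110100 XOR 100101 = 010001
  pos 9: 100010 XOR 100101 = 000111
Remainder (last 5 bits) = 01110. This is the CRC / FCS.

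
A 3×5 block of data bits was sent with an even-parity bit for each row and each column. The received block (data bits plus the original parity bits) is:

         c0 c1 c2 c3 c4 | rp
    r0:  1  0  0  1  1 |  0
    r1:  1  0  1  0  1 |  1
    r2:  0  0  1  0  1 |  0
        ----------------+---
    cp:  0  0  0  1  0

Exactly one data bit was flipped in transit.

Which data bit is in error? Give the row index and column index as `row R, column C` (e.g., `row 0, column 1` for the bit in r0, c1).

Recompute each row's even parity and compare to rp:
  r0: data parity 1, sent rp 0 → mismatch
  r1: data parity 1, sent rp 1 → ok
  r2: data parity 0, sent rp 0 → ok
Recompute each column's even parity and compare to cp:
  c0: data parity 0, sent cp 0 → ok
  c1: data parity 0, sent cp 0 → ok
  c2: data parity 0, sent cp 0 → ok
  c3: data parity 1, sent cp 1 → ok
  c4: data parity 1, sent cp 0 → mismatch
Exactly one row (r0) and one column (c4) fail → the flipped bit is at their intersection.

row 0, column 4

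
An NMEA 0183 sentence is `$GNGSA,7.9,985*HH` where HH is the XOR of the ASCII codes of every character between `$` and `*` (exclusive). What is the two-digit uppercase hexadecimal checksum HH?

48

XOR the ASCII codes of the payload characters:
  'G' = 0x47 → acc = 0x47
  'N' = 0x4E → acc = 0x09
  'G' = 0x47 → acc = 0x4E
  'S' = 0x53 → acc = 0x1D
  'A' = 0x41 → acc = 0x5C
  ',' = 0x2C → acc = 0x70
  '7' = 0x37 → acc = 0x47
  '.' = 0x2E → acc = 0x69
  '9' = 0x39 → acc = 0x50
  ',' = 0x2C → acc = 0x7C
  '9' = 0x39 → acc = 0x45
  '8' = 0x38 → acc = 0x7D
  '5' = 0x35 → acc = 0x48
Checksum = 0x48.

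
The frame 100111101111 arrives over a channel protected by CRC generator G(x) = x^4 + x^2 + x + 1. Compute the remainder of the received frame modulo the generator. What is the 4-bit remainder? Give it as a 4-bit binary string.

1110

Modulo-2 division of 100111101111 by 10111:
  pos 0: 10011 XOR 10111 = 00100
  pos 2: 10011 XOR 10111 = 00100
  pos 4: 10001 XOR 10111 = 00110
  pos 6: 11011 XOR 10111 = 01100
  pos 7: 11001 XOR 10111 = 01110
Remainder = 1110 (nonzero — an error is detected).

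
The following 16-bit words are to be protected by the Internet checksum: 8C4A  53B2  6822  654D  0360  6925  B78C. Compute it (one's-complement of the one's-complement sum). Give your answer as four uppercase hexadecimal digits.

2E81

One's-complement addition (fold any carry out of bit 15 back into bit 0):
  0x8C4A + 0x53B2 = 0x0DFFC
  0xDFFC + 0x6822 = 0x1481E → wrap carry → 0x481F
  0x481F + 0x654D = 0x0AD6C
  0xAD6C + 0x0360 = 0x0B0CC
  0xB0CC + 0x6925 = 0x119F1 → wrap carry → 0x19F2
  0x19F2 + 0xB78C = 0x0D17E
One's-complement sum = 0xD17E.
Checksum = ~0xD17E & 0xFFFF = 0x2E81.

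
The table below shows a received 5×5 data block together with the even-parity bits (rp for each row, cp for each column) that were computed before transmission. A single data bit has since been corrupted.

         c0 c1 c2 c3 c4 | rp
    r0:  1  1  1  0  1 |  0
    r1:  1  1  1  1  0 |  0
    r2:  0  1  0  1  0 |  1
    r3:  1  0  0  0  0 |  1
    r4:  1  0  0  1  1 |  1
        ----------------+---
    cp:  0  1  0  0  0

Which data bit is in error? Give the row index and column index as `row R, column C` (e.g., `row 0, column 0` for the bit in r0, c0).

Recompute each row's even parity and compare to rp:
  r0: data parity 0, sent rp 0 → ok
  r1: data parity 0, sent rp 0 → ok
  r2: data parity 0, sent rp 1 → mismatch
  r3: data parity 1, sent rp 1 → ok
  r4: data parity 1, sent rp 1 → ok
Recompute each column's even parity and compare to cp:
  c0: data parity 0, sent cp 0 → ok
  c1: data parity 1, sent cp 1 → ok
  c2: data parity 0, sent cp 0 → ok
  c3: data parity 1, sent cp 0 → mismatch
  c4: data parity 0, sent cp 0 → ok
Exactly one row (r2) and one column (c3) fail → the flipped bit is at their intersection.

row 2, column 3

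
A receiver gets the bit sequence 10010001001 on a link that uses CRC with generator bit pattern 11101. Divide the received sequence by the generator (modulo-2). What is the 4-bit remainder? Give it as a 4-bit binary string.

0000

Modulo-2 division of 10010001001 by 11101:
  pos 0: 10010 XOR 11101 = 01111
  pos 1: 11110 XOR 11101 = 00011
  pos 4: 11010 XOR 11101 = 00111
  pos 6: 11101 XOR 11101 = 00000
Remainder = 0000 (zero — the frame passes the CRC check).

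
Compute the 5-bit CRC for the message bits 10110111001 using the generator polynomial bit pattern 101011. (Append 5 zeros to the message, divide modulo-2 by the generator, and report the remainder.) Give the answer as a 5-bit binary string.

Append 5 zeros: 1011011100100000. Divide by 101011 (XOR where the leading bit is 1):
  pos 0: 101101 XOR 101011 = 000110
  pos 3: 110110 XOR 101011 = 011101
  pos 4: 111010 XOR 101011 = 010001
  pos 5: 100011 XOR 101011 = 001000
  pos 7: 100000 XOR 101011 = 001011
  pos 9: 101100 XOR 101011 = 000111
Remainder (last 5 bits) = 01110. This is the CRC / FCS.

01110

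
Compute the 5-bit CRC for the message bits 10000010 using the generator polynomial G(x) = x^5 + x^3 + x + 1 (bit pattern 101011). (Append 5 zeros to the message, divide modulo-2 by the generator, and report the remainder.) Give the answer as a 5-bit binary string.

Append 5 zeros: 1000001000000. Divide by 101011 (XOR where the leading bit is 1):
  pos 0: 100000 XOR 101011 = 001011
  pos 2: 101110 XOR 101011 = 000101
  pos 5: 101000 XOR 101011 = 000011
Remainder (last 5 bits) = 01100. This is the CRC / FCS.

01100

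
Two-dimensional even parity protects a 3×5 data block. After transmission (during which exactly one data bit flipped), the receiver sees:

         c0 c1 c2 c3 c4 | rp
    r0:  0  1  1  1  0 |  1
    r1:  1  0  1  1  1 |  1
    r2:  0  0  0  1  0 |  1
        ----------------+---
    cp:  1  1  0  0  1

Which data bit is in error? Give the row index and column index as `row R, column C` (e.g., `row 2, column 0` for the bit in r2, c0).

row 1, column 3

Recompute each row's even parity and compare to rp:
  r0: data parity 1, sent rp 1 → ok
  r1: data parity 0, sent rp 1 → mismatch
  r2: data parity 1, sent rp 1 → ok
Recompute each column's even parity and compare to cp:
  c0: data parity 1, sent cp 1 → ok
  c1: data parity 1, sent cp 1 → ok
  c2: data parity 0, sent cp 0 → ok
  c3: data parity 1, sent cp 0 → mismatch
  c4: data parity 1, sent cp 1 → ok
Exactly one row (r1) and one column (c3) fail → the flipped bit is at their intersection.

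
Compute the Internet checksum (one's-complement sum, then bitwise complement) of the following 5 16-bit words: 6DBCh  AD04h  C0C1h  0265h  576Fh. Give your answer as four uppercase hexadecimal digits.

CAA8

One's-complement addition (fold any carry out of bit 15 back into bit 0):
  0x6DBC + 0xAD04 = 0x11AC0 → wrap carry → 0x1AC1
  0x1AC1 + 0xC0C1 = 0x0DB82
  0xDB82 + 0x0265 = 0x0DDE7
  0xDDE7 + 0x576F = 0x13556 → wrap carry → 0x3557
One's-complement sum = 0x3557.
Checksum = ~0x3557 & 0xFFFF = 0xCAA8.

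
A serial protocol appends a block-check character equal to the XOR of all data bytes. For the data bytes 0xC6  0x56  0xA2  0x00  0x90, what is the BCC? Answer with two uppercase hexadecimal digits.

XOR the bytes together:
  start with 0xC6
  0xC6 ⊕ 0x56 = 0x90
  0x90 ⊕ 0xA2 = 0x32
  0x32 ⊕ 0x00 = 0x32
  0x32 ⊕ 0x90 = 0xA2

A2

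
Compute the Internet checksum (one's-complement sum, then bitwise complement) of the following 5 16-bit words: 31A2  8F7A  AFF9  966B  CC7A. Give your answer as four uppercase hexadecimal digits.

One's-complement addition (fold any carry out of bit 15 back into bit 0):
  0x31A2 + 0x8F7A = 0x0C11C
  0xC11C + 0xAFF9 = 0x17115 → wrap carry → 0x7116
  0x7116 + 0x966B = 0x10781 → wrap carry → 0x0782
  0x0782 + 0xCC7A = 0x0D3FC
One's-complement sum = 0xD3FC.
Checksum = ~0xD3FC & 0xFFFF = 0x2C03.

2C03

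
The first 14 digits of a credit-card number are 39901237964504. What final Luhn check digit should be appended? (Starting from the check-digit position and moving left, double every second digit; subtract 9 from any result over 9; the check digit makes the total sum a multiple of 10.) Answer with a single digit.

1

Partial digits right→left: 4 0 5 4 6 9 7 3 2 1 0 9 9 3
Double every second digit counting from the check-digit position (so the 1st, 3rd, 5th, ... of the partial from the right).
  doubled (with −9 where >9): 8 1 3 5 4 0 9 → sum 30
  kept as-is: 0 4 9 3 1 9 3 → sum 29
Total = 30 + 29 = 59.
Check digit = (10 − (59 mod 10)) mod 10 = 1.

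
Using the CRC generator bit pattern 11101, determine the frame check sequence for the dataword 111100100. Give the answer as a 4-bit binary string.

1000

Append 4 zeros: 1111001000000. Divide by 11101 (XOR where the leading bit is 1):
  pos 0: 11110 XOR 11101 = 00011
  pos 3: 11010 XOR 11101 = 00111
  pos 5: 11100 XOR 11101 = 00001
Remainder (last 4 bits) = 1000. This is the CRC / FCS.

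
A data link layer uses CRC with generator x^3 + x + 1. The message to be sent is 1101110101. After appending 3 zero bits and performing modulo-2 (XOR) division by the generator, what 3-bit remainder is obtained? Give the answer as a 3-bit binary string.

010

Append 3 zeros: 1101110101000. Divide by 1011 (XOR where the leading bit is 1):
  pos 0: 1101 XOR 1011 = 0110
  pos 1: 1101 XOR 1011 = 0110
  pos 2: 1101 XOR 1011 = 0110
  pos 3: 1100 XOR 1011 = 0111
  pos 4: 1111 XOR 1011 = 0100
  pos 5: 1000 XOR 1011 = 0011
  pos 7: 1110 XOR 1011 = 0101
  pos 8: 1010 XOR 1011 = 0001
Remainder (last 3 bits) = 010. This is the CRC / FCS.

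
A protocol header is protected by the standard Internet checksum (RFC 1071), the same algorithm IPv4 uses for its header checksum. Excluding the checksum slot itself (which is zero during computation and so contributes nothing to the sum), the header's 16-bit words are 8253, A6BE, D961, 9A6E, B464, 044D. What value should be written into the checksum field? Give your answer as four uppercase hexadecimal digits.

AA6B

One's-complement addition (fold any carry out of bit 15 back into bit 0):
  0x8253 + 0xA6BE = 0x12911 → wrap carry → 0x2912
  0x2912 + 0xD961 = 0x10273 → wrap carry → 0x0274
  0x0274 + 0x9A6E = 0x09CE2
  0x9CE2 + 0xB464 = 0x15146 → wrap carry → 0x5147
  0x5147 + 0x044D = 0x05594
One's-complement sum = 0x5594.
Checksum = ~0x5594 & 0xFFFF = 0xAA6B.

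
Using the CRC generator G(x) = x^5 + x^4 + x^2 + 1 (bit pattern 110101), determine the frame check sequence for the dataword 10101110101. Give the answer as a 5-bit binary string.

Append 5 zeros: 1010111010100000. Divide by 110101 (XOR where the leading bit is 1):
  pos 0: 101011 XOR 110101 = 011110
  pos 1: 111101 XOR 110101 = 001000
  pos 3: 100001 XOR 110101 = 010100
  pos 4: 101000 XOR 110101 = 011101
  pos 5: 111011 XOR 110101 = 001110
  pos 7: 111000 XOR 110101 = 001101
  pos 9: 110100 XOR 110101 = 000001
Remainder (last 5 bits) = 00010. This is the CRC / FCS.

00010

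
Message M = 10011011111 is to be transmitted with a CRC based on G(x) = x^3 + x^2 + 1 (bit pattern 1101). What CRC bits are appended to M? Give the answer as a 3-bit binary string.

Append 3 zeros: 10011011111000. Divide by 1101 (XOR where the leading bit is 1):
  pos 0: 1001 XOR 1101 = 0100
  pos 1: 1001 XOR 1101 = 0100
  pos 2: 1000 XOR 1101 = 0101
  pos 3: 1011 XOR 1101 = 0110
  pos 4: 1101 XOR 1101 = 0000
  pos 8: 1110 XOR 1101 = 0011
  pos 10: 1100 XOR 1101 = 0001
Remainder (last 3 bits) = 001. This is the CRC / FCS.

001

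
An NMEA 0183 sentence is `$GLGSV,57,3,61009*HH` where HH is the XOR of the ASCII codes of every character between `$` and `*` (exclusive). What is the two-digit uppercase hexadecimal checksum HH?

XOR the ASCII codes of the payload characters:
  'G' = 0x47 → acc = 0x47
  'L' = 0x4C → acc = 0x0B
  'G' = 0x47 → acc = 0x4C
  'S' = 0x53 → acc = 0x1F
  'V' = 0x56 → acc = 0x49
  ',' = 0x2C → acc = 0x65
  '5' = 0x35 → acc = 0x50
  '7' = 0x37 → acc = 0x67
  ',' = 0x2C → acc = 0x4B
  '3' = 0x33 → acc = 0x78
  ',' = 0x2C → acc = 0x54
  '6' = 0x36 → acc = 0x62
  '1' = 0x31 → acc = 0x53
  '0' = 0x30 → acc = 0x63
  '0' = 0x30 → acc = 0x53
  '9' = 0x39 → acc = 0x6A
Checksum = 0x6A.

6A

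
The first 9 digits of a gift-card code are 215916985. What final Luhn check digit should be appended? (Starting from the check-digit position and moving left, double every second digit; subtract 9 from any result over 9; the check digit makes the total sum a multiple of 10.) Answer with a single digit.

Partial digits right→left: 5 8 9 6 1 9 5 1 2
Double every second digit counting from the check-digit position (so the 1st, 3rd, 5th, ... of the partial from the right).
  doubled (with −9 where >9): 1 9 2 1 4 → sum 17
  kept as-is: 8 6 9 1 → sum 24
Total = 17 + 24 = 41.
Check digit = (10 − (41 mod 10)) mod 10 = 9.

9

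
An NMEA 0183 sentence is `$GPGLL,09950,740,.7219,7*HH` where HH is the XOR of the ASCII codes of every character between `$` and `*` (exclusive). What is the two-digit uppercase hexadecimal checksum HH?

XOR the ASCII codes of the payload characters:
  'G' = 0x47 → acc = 0x47
  'P' = 0x50 → acc = 0x17
  'G' = 0x47 → acc = 0x50
  'L' = 0x4C → acc = 0x1C
  'L' = 0x4C → acc = 0x50
  ',' = 0x2C → acc = 0x7C
  '0' = 0x30 → acc = 0x4C
  '9' = 0x39 → acc = 0x75
  '9' = 0x39 → acc = 0x4C
  '5' = 0x35 → acc = 0x79
  '0' = 0x30 → acc = 0x49
  ',' = 0x2C → acc = 0x65
  '7' = 0x37 → acc = 0x52
  '4' = 0x34 → acc = 0x66
  '0' = 0x30 → acc = 0x56
  ',' = 0x2C → acc = 0x7A
  '.' = 0x2E → acc = 0x54
  '7' = 0x37 → acc = 0x63
  '2' = 0x32 → acc = 0x51
  '1' = 0x31 → acc = 0x60
  '9' = 0x39 → acc = 0x59
  ',' = 0x2C → acc = 0x75
  '7' = 0x37 → acc = 0x42
Checksum = 0x42.

42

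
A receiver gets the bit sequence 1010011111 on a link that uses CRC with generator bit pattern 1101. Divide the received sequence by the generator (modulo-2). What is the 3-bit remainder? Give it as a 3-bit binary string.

000

Modulo-2 division of 1010011111 by 1101:
  pos 0: 1010 XOR 1101 = 0111
  pos 1: 1110 XOR 1101 = 0011
  pos 3: 1111 XOR 1101 = 0010
  pos 5: 1011 XOR 1101 = 0110
  pos 6: 1101 XOR 1101 = 0000
Remainder = 000 (zero — the frame passes the CRC check).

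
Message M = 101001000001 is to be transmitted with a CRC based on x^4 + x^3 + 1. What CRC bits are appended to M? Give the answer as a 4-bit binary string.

0100

Append 4 zeros: 1010010000010000. Divide by 11001 (XOR where the leading bit is 1):
  pos 0: 10100 XOR 11001 = 01101
  pos 1: 11011 XOR 11001 = 00010
  pos 4: 10000 XOR 11001 = 01001
  pos 5: 10010 XOR 11001 = 01011
  pos 6: 10110 XOR 11001 = 01111
  pos 7: 11111 XOR 11001 = 00110
  pos 9: 11000 XOR 11001 = 00001
Remainder (last 4 bits) = 0100. This is the CRC / FCS.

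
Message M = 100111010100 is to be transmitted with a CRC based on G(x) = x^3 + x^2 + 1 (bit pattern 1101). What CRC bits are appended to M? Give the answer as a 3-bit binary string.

101

Append 3 zeros: 100111010100000. Divide by 1101 (XOR where the leading bit is 1):
  pos 0: 1001 XOR 1101 = 0100
  pos 1: 1001 XOR 1101 = 0100
  pos 2: 1001 XOR 1101 = 0100
  pos 3: 1000 XOR 1101 = 0101
  pos 4: 1011 XOR 1101 = 0110
  pos 5: 1100 XOR 1101 = 0001
  pos 8: 1100 XOR 1101 = 0001
  pos 11: 1000 XOR 1101 = 0101
Remainder (last 3 bits) = 101. This is the CRC / FCS.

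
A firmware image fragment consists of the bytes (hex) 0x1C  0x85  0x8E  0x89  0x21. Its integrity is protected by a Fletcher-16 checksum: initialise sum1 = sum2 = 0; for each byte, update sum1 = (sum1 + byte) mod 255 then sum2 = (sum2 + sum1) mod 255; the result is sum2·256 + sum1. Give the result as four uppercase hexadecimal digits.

Running sums (mod 255):
  after byte 0 (0x1C): sum1=28, sum2=28
  after byte 1 (0x85): sum1=161, sum2=189
  after byte 2 (0x8E): sum1=48, sum2=237
  after byte 3 (0x89): sum1=185, sum2=167
  after byte 4 (0x21): sum1=218, sum2=130
Checksum = sum2·256 + sum1 = 130·256 + 218 = 33498 = 0x82DA.

82DA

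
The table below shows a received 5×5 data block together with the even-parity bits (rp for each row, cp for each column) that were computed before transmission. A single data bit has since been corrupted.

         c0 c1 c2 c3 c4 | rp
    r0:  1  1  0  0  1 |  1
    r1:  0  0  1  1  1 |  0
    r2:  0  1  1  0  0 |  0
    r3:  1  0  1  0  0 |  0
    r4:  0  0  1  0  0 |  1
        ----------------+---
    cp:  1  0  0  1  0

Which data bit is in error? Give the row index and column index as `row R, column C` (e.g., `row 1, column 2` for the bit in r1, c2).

row 1, column 0

Recompute each row's even parity and compare to rp:
  r0: data parity 1, sent rp 1 → ok
  r1: data parity 1, sent rp 0 → mismatch
  r2: data parity 0, sent rp 0 → ok
  r3: data parity 0, sent rp 0 → ok
  r4: data parity 1, sent rp 1 → ok
Recompute each column's even parity and compare to cp:
  c0: data parity 0, sent cp 1 → mismatch
  c1: data parity 0, sent cp 0 → ok
  c2: data parity 0, sent cp 0 → ok
  c3: data parity 1, sent cp 1 → ok
  c4: data parity 0, sent cp 0 → ok
Exactly one row (r1) and one column (c0) fail → the flipped bit is at their intersection.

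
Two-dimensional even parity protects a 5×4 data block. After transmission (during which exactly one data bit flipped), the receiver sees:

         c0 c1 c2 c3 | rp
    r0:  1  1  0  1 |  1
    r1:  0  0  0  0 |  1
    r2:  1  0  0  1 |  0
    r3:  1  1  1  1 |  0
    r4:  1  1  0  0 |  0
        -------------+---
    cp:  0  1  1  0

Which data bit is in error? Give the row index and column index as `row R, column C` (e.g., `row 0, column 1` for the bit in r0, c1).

row 1, column 3

Recompute each row's even parity and compare to rp:
  r0: data parity 1, sent rp 1 → ok
  r1: data parity 0, sent rp 1 → mismatch
  r2: data parity 0, sent rp 0 → ok
  r3: data parity 0, sent rp 0 → ok
  r4: data parity 0, sent rp 0 → ok
Recompute each column's even parity and compare to cp:
  c0: data parity 0, sent cp 0 → ok
  c1: data parity 1, sent cp 1 → ok
  c2: data parity 1, sent cp 1 → ok
  c3: data parity 1, sent cp 0 → mismatch
Exactly one row (r1) and one column (c3) fail → the flipped bit is at their intersection.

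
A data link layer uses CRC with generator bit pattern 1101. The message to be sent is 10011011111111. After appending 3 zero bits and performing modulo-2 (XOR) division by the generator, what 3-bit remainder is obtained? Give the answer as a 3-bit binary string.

100

Append 3 zeros: 10011011111111000. Divide by 1101 (XOR where the leading bit is 1):
  pos 0: 1001 XOR 1101 = 0100
  pos 1: 1001 XOR 1101 = 0100
  pos 2: 1000 XOR 1101 = 0101
  pos 3: 1011 XOR 1101 = 0110
  pos 4: 1101 XOR 1101 = 0000
  pos 8: 1111 XOR 1101 = 0010
  pos 10: 1011 XOR 1101 = 0110
  pos 11: 1100 XOR 1101 = 0001
Remainder (last 3 bits) = 100. This is the CRC / FCS.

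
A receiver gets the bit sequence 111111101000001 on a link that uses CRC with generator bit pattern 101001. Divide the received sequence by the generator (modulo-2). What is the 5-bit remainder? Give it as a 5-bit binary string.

00000

Modulo-2 division of 111111101000001 by 101001:
  pos 0: 111111 XOR 101001 = 010110
  pos 1: 101101 XOR 101001 = 000100
  pos 4: 100010 XOR 101001 = 001011
  pos 6: 101100 XOR 101001 = 000101
  pos 9: 101001 XOR 101001 = 000000
Remainder = 00000 (zero — the frame passes the CRC check).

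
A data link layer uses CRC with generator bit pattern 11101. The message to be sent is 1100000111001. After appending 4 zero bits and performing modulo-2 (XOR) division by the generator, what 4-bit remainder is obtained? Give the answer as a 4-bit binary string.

Append 4 zeros: 11000001110010000. Divide by 11101 (XOR where the leading bit is 1):
  pos 0: 11000 XOR 11101 = 00101
  pos 2: 10100 XOR 11101 = 01001
  pos 3: 10011 XOR 11101 = 01110
  pos 4: 11101 XOR 11101 = 00000
  pos 9: 10010 XOR 11101 = 01111
  pos 10: 11110 XOR 11101 = 00011
Remainder (last 4 bits) = 1100. This is the CRC / FCS.

1100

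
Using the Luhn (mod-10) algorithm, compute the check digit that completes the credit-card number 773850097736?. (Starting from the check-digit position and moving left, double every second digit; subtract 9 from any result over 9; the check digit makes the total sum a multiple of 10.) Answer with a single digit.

6

Partial digits right→left: 6 3 7 7 9 0 0 5 8 3 7 7
Double every second digit counting from the check-digit position (so the 1st, 3rd, 5th, ... of the partial from the right).
  doubled (with −9 where >9): 3 5 9 0 7 5 → sum 29
  kept as-is: 3 7 0 5 3 7 → sum 25
Total = 29 + 25 = 54.
Check digit = (10 − (54 mod 10)) mod 10 = 6.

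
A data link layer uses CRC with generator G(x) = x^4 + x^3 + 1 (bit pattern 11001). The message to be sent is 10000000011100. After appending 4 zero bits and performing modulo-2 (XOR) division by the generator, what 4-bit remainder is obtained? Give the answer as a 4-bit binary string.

Append 4 zeros: 100000000111000000. Divide by 11001 (XOR where the leading bit is 1):
  pos 0: 10000 XOR 11001 = 01001
  pos 1: 10010 XOR 11001 = 01011
  pos 2: 10110 XOR 11001 = 01111
  pos 3: 11110 XOR 11001 = 00111
  pos 5: 11101 XOR 11001 = 00100
  pos 7: 10011 XOR 11001 = 01010
  pos 8: 10100 XOR 11001 = 01101
  pos 9: 11010 XOR 11001 = 00011
  pos 12: 11000 XOR 11001 = 00001
Remainder (last 4 bits) = 0010. This is the CRC / FCS.

0010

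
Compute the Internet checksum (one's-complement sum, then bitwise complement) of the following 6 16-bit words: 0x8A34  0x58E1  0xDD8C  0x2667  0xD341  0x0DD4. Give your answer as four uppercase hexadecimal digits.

37E0

One's-complement addition (fold any carry out of bit 15 back into bit 0):
  0x8A34 + 0x58E1 = 0x0E315
  0xE315 + 0xDD8C = 0x1C0A1 → wrap carry → 0xC0A2
  0xC0A2 + 0x2667 = 0x0E709
  0xE709 + 0xD341 = 0x1BA4A → wrap carry → 0xBA4B
  0xBA4B + 0x0DD4 = 0x0C81F
One's-complement sum = 0xC81F.
Checksum = ~0xC81F & 0xFFFF = 0x37E0.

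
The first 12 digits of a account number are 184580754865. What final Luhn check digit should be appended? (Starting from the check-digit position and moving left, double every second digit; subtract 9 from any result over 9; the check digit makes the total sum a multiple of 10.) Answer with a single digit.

3

Partial digits right→left: 5 6 8 4 5 7 0 8 5 4 8 1
Double every second digit counting from the check-digit position (so the 1st, 3rd, 5th, ... of the partial from the right).
  doubled (with −9 where >9): 1 7 1 0 1 7 → sum 17
  kept as-is: 6 4 7 8 4 1 → sum 30
Total = 17 + 30 = 47.
Check digit = (10 − (47 mod 10)) mod 10 = 3.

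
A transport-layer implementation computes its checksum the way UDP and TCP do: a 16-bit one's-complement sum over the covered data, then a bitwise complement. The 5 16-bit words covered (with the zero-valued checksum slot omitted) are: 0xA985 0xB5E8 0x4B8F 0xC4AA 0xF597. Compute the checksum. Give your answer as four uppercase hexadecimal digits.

One's-complement addition (fold any carry out of bit 15 back into bit 0):
  0xA985 + 0xB5E8 = 0x15F6D → wrap carry → 0x5F6E
  0x5F6E + 0x4B8F = 0x0AAFD
  0xAAFD + 0xC4AA = 0x16FA7 → wrap carry → 0x6FA8
  0x6FA8 + 0xF597 = 0x1653F → wrap carry → 0x6540
One's-complement sum = 0x6540.
Checksum = ~0x6540 & 0xFFFF = 0x9ABF.

9ABF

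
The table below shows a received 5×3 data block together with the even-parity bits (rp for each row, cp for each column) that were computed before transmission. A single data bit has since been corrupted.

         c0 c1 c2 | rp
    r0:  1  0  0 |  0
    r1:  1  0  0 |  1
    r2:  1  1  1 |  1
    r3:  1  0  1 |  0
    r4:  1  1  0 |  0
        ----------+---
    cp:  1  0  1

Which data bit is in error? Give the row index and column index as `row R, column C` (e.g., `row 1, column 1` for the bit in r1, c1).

row 0, column 2

Recompute each row's even parity and compare to rp:
  r0: data parity 1, sent rp 0 → mismatch
  r1: data parity 1, sent rp 1 → ok
  r2: data parity 1, sent rp 1 → ok
  r3: data parity 0, sent rp 0 → ok
  r4: data parity 0, sent rp 0 → ok
Recompute each column's even parity and compare to cp:
  c0: data parity 1, sent cp 1 → ok
  c1: data parity 0, sent cp 0 → ok
  c2: data parity 0, sent cp 1 → mismatch
Exactly one row (r0) and one column (c2) fail → the flipped bit is at their intersection.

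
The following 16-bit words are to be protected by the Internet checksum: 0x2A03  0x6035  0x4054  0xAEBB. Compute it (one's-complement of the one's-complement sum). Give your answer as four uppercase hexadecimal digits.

One's-complement addition (fold any carry out of bit 15 back into bit 0):
  0x2A03 + 0x6035 = 0x08A38
  0x8A38 + 0x4054 = 0x0CA8C
  0xCA8C + 0xAEBB = 0x17947 → wrap carry → 0x7948
One's-complement sum = 0x7948.
Checksum = ~0x7948 & 0xFFFF = 0x86B7.

86B7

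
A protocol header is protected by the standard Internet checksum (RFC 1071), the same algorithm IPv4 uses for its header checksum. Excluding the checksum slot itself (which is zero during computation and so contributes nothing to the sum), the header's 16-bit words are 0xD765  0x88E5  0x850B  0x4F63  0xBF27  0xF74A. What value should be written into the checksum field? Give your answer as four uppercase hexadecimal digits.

14D3

One's-complement addition (fold any carry out of bit 15 back into bit 0):
  0xD765 + 0x88E5 = 0x1604A → wrap carry → 0x604B
  0x604B + 0x850B = 0x0E556
  0xE556 + 0x4F63 = 0x134B9 → wrap carry → 0x34BA
  0x34BA + 0xBF27 = 0x0F3E1
  0xF3E1 + 0xF74A = 0x1EB2B → wrap carry → 0xEB2C
One's-complement sum = 0xEB2C.
Checksum = ~0xEB2C & 0xFFFF = 0x14D3.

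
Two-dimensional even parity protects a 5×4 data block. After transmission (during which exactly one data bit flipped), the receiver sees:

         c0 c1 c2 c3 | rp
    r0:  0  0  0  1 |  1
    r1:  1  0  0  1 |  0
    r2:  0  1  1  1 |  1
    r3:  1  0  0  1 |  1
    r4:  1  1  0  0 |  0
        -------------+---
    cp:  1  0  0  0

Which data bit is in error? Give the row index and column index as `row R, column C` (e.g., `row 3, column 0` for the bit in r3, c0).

row 3, column 2

Recompute each row's even parity and compare to rp:
  r0: data parity 1, sent rp 1 → ok
  r1: data parity 0, sent rp 0 → ok
  r2: data parity 1, sent rp 1 → ok
  r3: data parity 0, sent rp 1 → mismatch
  r4: data parity 0, sent rp 0 → ok
Recompute each column's even parity and compare to cp:
  c0: data parity 1, sent cp 1 → ok
  c1: data parity 0, sent cp 0 → ok
  c2: data parity 1, sent cp 0 → mismatch
  c3: data parity 0, sent cp 0 → ok
Exactly one row (r3) and one column (c2) fail → the flipped bit is at their intersection.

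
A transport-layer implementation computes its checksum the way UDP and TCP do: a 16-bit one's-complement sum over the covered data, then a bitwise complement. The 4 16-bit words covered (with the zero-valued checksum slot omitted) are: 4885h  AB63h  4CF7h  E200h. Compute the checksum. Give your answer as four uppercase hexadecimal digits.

DD1E

One's-complement addition (fold any carry out of bit 15 back into bit 0):
  0x4885 + 0xAB63 = 0x0F3E8
  0xF3E8 + 0x4CF7 = 0x140DF → wrap carry → 0x40E0
  0x40E0 + 0xE200 = 0x122E0 → wrap carry → 0x22E1
One's-complement sum = 0x22E1.
Checksum = ~0x22E1 & 0xFFFF = 0xDD1E.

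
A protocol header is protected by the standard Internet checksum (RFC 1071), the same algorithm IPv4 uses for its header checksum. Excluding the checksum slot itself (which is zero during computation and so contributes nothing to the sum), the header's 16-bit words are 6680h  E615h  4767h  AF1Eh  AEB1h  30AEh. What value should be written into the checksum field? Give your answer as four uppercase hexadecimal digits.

DD83

One's-complement addition (fold any carry out of bit 15 back into bit 0):
  0x6680 + 0xE615 = 0x14C95 → wrap carry → 0x4C96
  0x4C96 + 0x4767 = 0x093FD
  0x93FD + 0xAF1E = 0x1431B → wrap carry → 0x431C
  0x431C + 0xAEB1 = 0x0F1CD
  0xF1CD + 0x30AE = 0x1227B → wrap carry → 0x227C
One's-complement sum = 0x227C.
Checksum = ~0x227C & 0xFFFF = 0xDD83.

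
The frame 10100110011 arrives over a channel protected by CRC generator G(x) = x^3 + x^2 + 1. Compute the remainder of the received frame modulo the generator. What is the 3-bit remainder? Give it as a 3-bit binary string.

000

Modulo-2 division of 10100110011 by 1101:
  pos 0: 1010 XOR 1101 = 0111
  pos 1: 1110 XOR 1101 = 0011
  pos 3: 1111 XOR 1101 = 0010
  pos 5: 1000 XOR 1101 = 0101
  pos 6: 1011 XOR 1101 = 0110
  pos 7: 1101 XOR 1101 = 0000
Remainder = 000 (zero — the frame passes the CRC check).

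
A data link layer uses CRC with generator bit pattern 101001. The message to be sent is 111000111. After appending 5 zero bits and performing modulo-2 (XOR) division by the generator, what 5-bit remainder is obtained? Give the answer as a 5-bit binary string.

Append 5 zeros: 11100011100000. Divide by 101001 (XOR where the leading bit is 1):
  pos 0: 111000 XOR 101001 = 010001
  pos 1: 100011 XOR 101001 = 001010
  pos 3: 101011 XOR 101001 = 000010
  pos 7: 100000 XOR 101001 = 001001
Remainder (last 5 bits) = 10010. This is the CRC / FCS.

10010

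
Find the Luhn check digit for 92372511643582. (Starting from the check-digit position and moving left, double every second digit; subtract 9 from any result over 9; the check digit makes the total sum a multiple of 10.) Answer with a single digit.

Partial digits right→left: 2 8 5 3 4 6 1 1 5 2 7 3 2 9
Double every second digit counting from the check-digit position (so the 1st, 3rd, 5th, ... of the partial from the right).
  doubled (with −9 where >9): 4 1 8 2 1 5 4 → sum 25
  kept as-is: 8 3 6 1 2 3 9 → sum 32
Total = 25 + 32 = 57.
Check digit = (10 − (57 mod 10)) mod 10 = 3.

3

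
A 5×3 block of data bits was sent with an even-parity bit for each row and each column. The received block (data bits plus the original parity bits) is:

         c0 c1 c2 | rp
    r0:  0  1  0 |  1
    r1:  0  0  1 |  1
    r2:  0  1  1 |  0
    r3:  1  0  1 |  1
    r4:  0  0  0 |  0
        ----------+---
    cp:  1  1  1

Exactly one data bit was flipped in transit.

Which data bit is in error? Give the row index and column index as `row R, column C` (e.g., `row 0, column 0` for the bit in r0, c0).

row 3, column 1

Recompute each row's even parity and compare to rp:
  r0: data parity 1, sent rp 1 → ok
  r1: data parity 1, sent rp 1 → ok
  r2: data parity 0, sent rp 0 → ok
  r3: data parity 0, sent rp 1 → mismatch
  r4: data parity 0, sent rp 0 → ok
Recompute each column's even parity and compare to cp:
  c0: data parity 1, sent cp 1 → ok
  c1: data parity 0, sent cp 1 → mismatch
  c2: data parity 1, sent cp 1 → ok
Exactly one row (r3) and one column (c1) fail → the flipped bit is at their intersection.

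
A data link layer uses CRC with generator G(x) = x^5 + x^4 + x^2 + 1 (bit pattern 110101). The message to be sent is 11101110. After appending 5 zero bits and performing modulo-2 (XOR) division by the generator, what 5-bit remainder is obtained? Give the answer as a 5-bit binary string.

Append 5 zeros: 1110111000000. Divide by 110101 (XOR where the leading bit is 1):
  pos 0: 111011 XOR 110101 = 001110
  pos 2: 111010 XOR 110101 = 001111
  pos 4: 111100 XOR 110101 = 001001
  pos 6: 100100 XOR 110101 = 010001
  pos 7: 100010 XOR 110101 = 010111
Remainder (last 5 bits) = 10111. This is the CRC / FCS.

10111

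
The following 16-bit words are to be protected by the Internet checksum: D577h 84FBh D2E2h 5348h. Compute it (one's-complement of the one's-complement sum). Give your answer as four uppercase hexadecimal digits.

7F61

One's-complement addition (fold any carry out of bit 15 back into bit 0):
  0xD577 + 0x84FB = 0x15A72 → wrap carry → 0x5A73
  0x5A73 + 0xD2E2 = 0x12D55 → wrap carry → 0x2D56
  0x2D56 + 0x5348 = 0x0809E
One's-complement sum = 0x809E.
Checksum = ~0x809E & 0xFFFF = 0x7F61.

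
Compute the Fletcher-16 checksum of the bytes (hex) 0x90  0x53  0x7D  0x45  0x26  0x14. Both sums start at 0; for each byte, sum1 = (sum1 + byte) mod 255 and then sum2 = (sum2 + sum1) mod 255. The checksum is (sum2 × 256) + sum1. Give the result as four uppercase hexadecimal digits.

Running sums (mod 255):
  after byte 0 (0x90): sum1=144, sum2=144
  after byte 1 (0x53): sum1=227, sum2=116
  after byte 2 (0x7D): sum1=97, sum2=213
  after byte 3 (0x45): sum1=166, sum2=124
  after byte 4 (0x26): sum1=204, sum2=73
  after byte 5 (0x14): sum1=224, sum2=42
Checksum = sum2·256 + sum1 = 42·256 + 224 = 10976 = 0x2AE0.

2AE0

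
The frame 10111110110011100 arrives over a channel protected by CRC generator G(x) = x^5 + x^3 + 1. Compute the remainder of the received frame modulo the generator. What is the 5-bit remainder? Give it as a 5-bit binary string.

Modulo-2 division of 10111110110011100 by 101001:
  pos 0: 101111 XOR 101001 = 000110
  pos 3: 110101 XOR 101001 = 011100
  pos 4: 111001 XOR 101001 = 010000
  pos 5: 100000 XOR 101001 = 001001
  pos 7: 100101 XOR 101001 = 001100
  pos 9: 110011 XOR 101001 = 011010
  pos 10: 110100 XOR 101001 = 011101
  pos 11: 111010 XOR 101001 = 010011
Remainder = 10011 (nonzero — an error is detected).

10011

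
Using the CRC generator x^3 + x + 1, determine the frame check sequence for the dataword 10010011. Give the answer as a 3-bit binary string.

Append 3 zeros: 10010011000. Divide by 1011 (XOR where the leading bit is 1):
  pos 0: 1001 XOR 1011 = 0010
  pos 2: 1000 XOR 1011 = 0011
  pos 4: 1111 XOR 1011 = 0100
  pos 5: 1000 XOR 1011 = 0011
  pos 7: 1100 XOR 1011 = 0111
Remainder (last 3 bits) = 111. This is the CRC / FCS.

111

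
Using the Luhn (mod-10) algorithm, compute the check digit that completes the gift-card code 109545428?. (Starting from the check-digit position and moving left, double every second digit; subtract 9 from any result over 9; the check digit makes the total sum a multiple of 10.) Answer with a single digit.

4

Partial digits right→left: 8 2 4 5 4 5 9 0 1
Double every second digit counting from the check-digit position (so the 1st, 3rd, 5th, ... of the partial from the right).
  doubled (with −9 where >9): 7 8 8 9 2 → sum 34
  kept as-is: 2 5 5 0 → sum 12
Total = 34 + 12 = 46.
Check digit = (10 − (46 mod 10)) mod 10 = 4.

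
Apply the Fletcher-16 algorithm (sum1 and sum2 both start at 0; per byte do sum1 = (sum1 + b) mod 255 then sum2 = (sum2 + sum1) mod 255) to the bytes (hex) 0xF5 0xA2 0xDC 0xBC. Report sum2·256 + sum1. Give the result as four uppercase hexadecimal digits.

Running sums (mod 255):
  after byte 0 (0xF5): sum1=245, sum2=245
  after byte 1 (0xA2): sum1=152, sum2=142
  after byte 2 (0xDC): sum1=117, sum2=4
  after byte 3 (0xBC): sum1=50, sum2=54
Checksum = sum2·256 + sum1 = 54·256 + 50 = 13874 = 0x3632.

3632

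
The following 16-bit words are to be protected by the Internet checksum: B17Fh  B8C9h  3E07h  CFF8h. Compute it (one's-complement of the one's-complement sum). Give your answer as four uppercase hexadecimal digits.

87B6

One's-complement addition (fold any carry out of bit 15 back into bit 0):
  0xB17F + 0xB8C9 = 0x16A48 → wrap carry → 0x6A49
  0x6A49 + 0x3E07 = 0x0A850
  0xA850 + 0xCFF8 = 0x17848 → wrap carry → 0x7849
One's-complement sum = 0x7849.
Checksum = ~0x7849 & 0xFFFF = 0x87B6.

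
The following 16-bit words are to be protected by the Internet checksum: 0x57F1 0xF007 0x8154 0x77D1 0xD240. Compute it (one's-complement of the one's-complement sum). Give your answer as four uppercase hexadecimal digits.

One's-complement addition (fold any carry out of bit 15 back into bit 0):
  0x57F1 + 0xF007 = 0x147F8 → wrap carry → 0x47F9
  0x47F9 + 0x8154 = 0x0C94D
  0xC94D + 0x77D1 = 0x1411E → wrap carry → 0x411F
  0x411F + 0xD240 = 0x1135F → wrap carry → 0x1360
One's-complement sum = 0x1360.
Checksum = ~0x1360 & 0xFFFF = 0xEC9F.

EC9F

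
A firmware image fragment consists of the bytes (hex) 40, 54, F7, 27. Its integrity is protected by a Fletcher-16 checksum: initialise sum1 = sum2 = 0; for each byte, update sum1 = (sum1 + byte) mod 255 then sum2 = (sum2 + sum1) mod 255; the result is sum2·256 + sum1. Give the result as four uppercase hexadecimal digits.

Running sums (mod 255):
  after byte 0 (40): sum1=64, sum2=64
  after byte 1 (54): sum1=148, sum2=212
  after byte 2 (F7): sum1=140, sum2=97
  after byte 3 (27): sum1=179, sum2=21
Checksum = sum2·256 + sum1 = 21·256 + 179 = 5555 = 0x15B3.

15B3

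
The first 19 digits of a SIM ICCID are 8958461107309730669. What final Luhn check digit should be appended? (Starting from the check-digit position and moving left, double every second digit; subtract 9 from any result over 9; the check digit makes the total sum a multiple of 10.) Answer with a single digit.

5

Partial digits right→left: 9 6 6 0 3 7 9 0 3 7 0 1 1 6 4 8 5 9 8
Double every second digit counting from the check-digit position (so the 1st, 3rd, 5th, ... of the partial from the right).
  doubled (with −9 where >9): 9 3 6 9 6 0 2 8 1 7 → sum 51
  kept as-is: 6 0 7 0 7 1 6 8 9 → sum 44
Total = 51 + 44 = 95.
Check digit = (10 − (95 mod 10)) mod 10 = 5.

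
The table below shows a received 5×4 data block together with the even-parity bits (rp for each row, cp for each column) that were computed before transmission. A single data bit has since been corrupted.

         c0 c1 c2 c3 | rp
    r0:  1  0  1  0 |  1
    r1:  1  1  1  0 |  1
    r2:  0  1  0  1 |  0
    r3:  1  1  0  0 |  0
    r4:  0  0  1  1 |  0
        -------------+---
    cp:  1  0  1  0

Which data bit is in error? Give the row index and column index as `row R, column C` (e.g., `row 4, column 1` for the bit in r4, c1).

Recompute each row's even parity and compare to rp:
  r0: data parity 0, sent rp 1 → mismatch
  r1: data parity 1, sent rp 1 → ok
  r2: data parity 0, sent rp 0 → ok
  r3: data parity 0, sent rp 0 → ok
  r4: data parity 0, sent rp 0 → ok
Recompute each column's even parity and compare to cp:
  c0: data parity 1, sent cp 1 → ok
  c1: data parity 1, sent cp 0 → mismatch
  c2: data parity 1, sent cp 1 → ok
  c3: data parity 0, sent cp 0 → ok
Exactly one row (r0) and one column (c1) fail → the flipped bit is at their intersection.

row 0, column 1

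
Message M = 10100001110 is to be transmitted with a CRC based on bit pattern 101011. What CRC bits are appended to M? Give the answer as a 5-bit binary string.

Append 5 zeros: 1010000111000000. Divide by 101011 (XOR where the leading bit is 1):
  pos 0: 101000 XOR 101011 = 000011
  pos 4: 110111 XOR 101011 = 011100
  pos 5: 111000 XOR 101011 = 010011
  pos 6: 100110 XOR 101011 = 001101
  pos 8: 110100 XOR 101011 = 011111
  pos 9: 111110 XOR 101011 = 010101
  pos 10: 101010 XOR 101011 = 000001
Remainder (last 5 bits) = 00001. This is the CRC / FCS.

00001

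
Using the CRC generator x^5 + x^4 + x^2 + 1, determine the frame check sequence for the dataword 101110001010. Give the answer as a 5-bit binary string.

00000

Append 5 zeros: 10111000101000000. Divide by 110101 (XOR where the leading bit is 1):
  pos 0: 101110 XOR 110101 = 011011
  pos 1: 110110 XOR 110101 = 000011
  pos 5: 110101 XOR 110101 = 000000
Remainder (last 5 bits) = 00000. This is the CRC / FCS.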